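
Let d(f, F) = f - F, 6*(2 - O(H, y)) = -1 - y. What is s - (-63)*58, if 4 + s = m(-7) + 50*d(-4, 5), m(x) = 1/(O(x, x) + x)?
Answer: 19199/6 ≈ 3199.8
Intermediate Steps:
O(H, y) = 13/6 + y/6 (O(H, y) = 2 - (-1 - y)/6 = 2 + (1/6 + y/6) = 13/6 + y/6)
m(x) = 1/(13/6 + 7*x/6) (m(x) = 1/((13/6 + x/6) + x) = 1/(13/6 + 7*x/6))
s = -2725/6 (s = -4 + (6/(13 + 7*(-7)) + 50*(-4 - 1*5)) = -4 + (6/(13 - 49) + 50*(-4 - 5)) = -4 + (6/(-36) + 50*(-9)) = -4 + (6*(-1/36) - 450) = -4 + (-1/6 - 450) = -4 - 2701/6 = -2725/6 ≈ -454.17)
s - (-63)*58 = -2725/6 - (-63)*58 = -2725/6 - 1*(-3654) = -2725/6 + 3654 = 19199/6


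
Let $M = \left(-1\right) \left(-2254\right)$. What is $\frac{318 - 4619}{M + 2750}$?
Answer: $- \frac{4301}{5004} \approx -0.85951$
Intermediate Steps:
$M = 2254$
$\frac{318 - 4619}{M + 2750} = \frac{318 - 4619}{2254 + 2750} = - \frac{4301}{5004}$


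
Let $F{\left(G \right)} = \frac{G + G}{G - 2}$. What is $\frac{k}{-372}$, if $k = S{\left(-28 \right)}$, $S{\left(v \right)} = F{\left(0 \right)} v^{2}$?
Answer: $0$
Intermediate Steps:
$F{\left(G \right)} = \frac{2 G}{-2 + G}$
$S{\left(v \right)} = 0$ ($S{\left(v \right)} = 2 \cdot 0 \frac{1}{-2 + 0} v^{2} = 2 \cdot 0 \frac{1}{-2} v^{2} = 2 \cdot 0 \left(- \frac{1}{2}\right) v^{2} = 0 v^{2} = 0$)
$k = 0$
$\frac{k}{-372} = \frac{0}{-372} = 0 \left(- \frac{1}{372}\right) = 0$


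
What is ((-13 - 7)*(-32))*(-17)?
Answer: -10880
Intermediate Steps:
((-13 - 7)*(-32))*(-17) = -20*(-32)*(-17) = 640*(-17) = -10880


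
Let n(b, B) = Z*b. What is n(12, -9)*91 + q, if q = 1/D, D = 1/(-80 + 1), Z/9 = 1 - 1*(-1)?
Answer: 19577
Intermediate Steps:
Z = 18 (Z = 9*(1 - 1*(-1)) = 9*(1 + 1) = 9*2 = 18)
n(b, B) = 18*b
D = -1/79 (D = 1/(-79) = -1/79 ≈ -0.012658)
q = -79 (q = 1/(-1/79) = -79)
n(12, -9)*91 + q = (18*12)*91 - 79 = 216*91 - 79 = 19656 - 79 = 19577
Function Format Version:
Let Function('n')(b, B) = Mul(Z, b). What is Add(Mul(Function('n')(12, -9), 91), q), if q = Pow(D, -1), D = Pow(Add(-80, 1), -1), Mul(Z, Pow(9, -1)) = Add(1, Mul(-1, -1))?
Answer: 19577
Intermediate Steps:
Z = 18 (Z = Mul(9, Add(1, Mul(-1, -1))) = Mul(9, Add(1, 1)) = Mul(9, 2) = 18)
Function('n')(b, B) = Mul(18, b)
D = Rational(-1, 79) (D = Pow(-79, -1) = Rational(-1, 79) ≈ -0.012658)
q = -79 (q = Pow(Rational(-1, 79), -1) = -79)
Add(Mul(Function('n')(12, -9), 91), q) = Add(Mul(Mul(18, 12), 91), -79) = Add(Mul(216, 91), -79) = Add(19656, -79) = 19577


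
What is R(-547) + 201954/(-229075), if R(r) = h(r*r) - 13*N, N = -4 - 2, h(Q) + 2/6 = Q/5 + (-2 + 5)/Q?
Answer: 12320693445713837/205623905025 ≈ 59919.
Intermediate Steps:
h(Q) = -⅓ + 3/Q + Q/5 (h(Q) = -⅓ + (Q/5 + (-2 + 5)/Q) = -⅓ + (Q*(⅕) + 3/Q) = -⅓ + (Q/5 + 3/Q) = -⅓ + (3/Q + Q/5) = -⅓ + 3/Q + Q/5)
N = -6
R(r) = 233/3 + 3/r² + r²/5 (R(r) = (-⅓ + 3/((r*r)) + (r*r)/5) - 13*(-6) = (-⅓ + 3/(r²) + r²/5) + 78 = (-⅓ + 3/r² + r²/5) + 78 = 233/3 + 3/r² + r²/5)
R(-547) + 201954/(-229075) = (233/3 + 3/(-547)² + (⅕)*(-547)²) + 201954/(-229075) = (233/3 + 3*(1/299209) + (⅕)*299209) + 201954*(-1/229075) = (233/3 + 3/299209 + 299209/5) - 201954/229075 = 268926655573/4488135 - 201954/229075 = 12320693445713837/205623905025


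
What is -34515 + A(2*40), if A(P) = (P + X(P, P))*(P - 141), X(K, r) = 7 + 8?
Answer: -40310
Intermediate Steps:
X(K, r) = 15
A(P) = (-141 + P)*(15 + P) (A(P) = (P + 15)*(P - 141) = (15 + P)*(-141 + P) = (-141 + P)*(15 + P))
-34515 + A(2*40) = -34515 + (-2115 + (2*40)**2 - 252*40) = -34515 + (-2115 + 80**2 - 126*80) = -34515 + (-2115 + 6400 - 10080) = -34515 - 5795 = -40310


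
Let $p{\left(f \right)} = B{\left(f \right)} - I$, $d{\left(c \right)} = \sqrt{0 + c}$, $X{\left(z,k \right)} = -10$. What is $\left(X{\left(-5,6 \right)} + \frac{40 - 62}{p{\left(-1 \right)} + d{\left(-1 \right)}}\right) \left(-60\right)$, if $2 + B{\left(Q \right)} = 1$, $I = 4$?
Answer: $\frac{4500}{13} - \frac{660 i}{13} \approx 346.15 - 50.769 i$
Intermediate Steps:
$B{\left(Q \right)} = -1$ ($B{\left(Q \right)} = -2 + 1 = -1$)
$d{\left(c \right)} = \sqrt{c}$
$p{\left(f \right)} = -5$ ($p{\left(f \right)} = -1 - 4 = -5$)
$\left(X{\left(-5,6 \right)} + \frac{40 - 62}{p{\left(-1 \right)} + d{\left(-1 \right)}}\right) \left(-60\right) = \left(-10 + \frac{40 - 62}{-5 + \sqrt{-1}}\right) \left(-60\right) = \left(-10 - \frac{22}{-5 + i}\right) \left(-60\right) = \left(-10 - 22 \frac{-5 - i}{26}\right) \left(-60\right) = \left(-10 - \frac{11 \left(-5 - i\right)}{13}\right) \left(-60\right) = 600 + \frac{660 \left(-5 - i\right)}{13}$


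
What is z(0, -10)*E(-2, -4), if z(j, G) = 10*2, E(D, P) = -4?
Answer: -80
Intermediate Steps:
z(j, G) = 20
z(0, -10)*E(-2, -4) = 20*(-4) = -80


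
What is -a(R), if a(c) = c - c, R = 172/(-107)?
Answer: 0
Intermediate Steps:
R = -172/107 (R = 172*(-1/107) = -172/107 ≈ -1.6075)
a(c) = 0
-a(R) = -1*0 = 0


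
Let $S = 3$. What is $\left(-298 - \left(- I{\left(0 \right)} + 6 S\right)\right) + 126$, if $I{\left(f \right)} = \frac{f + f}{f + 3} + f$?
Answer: $-190$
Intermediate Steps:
$I{\left(f \right)} = f + \frac{2 f}{3 + f}$ ($I{\left(f \right)} = \frac{2 f}{3 + f} + f = f + \frac{2 f}{3 + f}$)
$\left(-298 - \left(- I{\left(0 \right)} + 6 S\right)\right) + 126 = \left(-298 - \left(18 + \frac{0 \left(5 + 0\right)}{3 + 0}\right)\right) + 126 = \left(-298 - \left(18 + 0 \cdot \frac{1}{3} \cdot 5\right)\right) + 126 = \left(-298 - \left(18 + 0 \cdot 5\right)\right) + 126 = \left(-298 + \left(0 - 18\right)\right) + 126 = \left(-298 - 18\right) + 126 = -316 + 126 = -190$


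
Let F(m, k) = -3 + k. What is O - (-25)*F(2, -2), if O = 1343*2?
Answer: 2561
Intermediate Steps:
O = 2686
O - (-25)*F(2, -2) = 2686 - (-25)*(-3 - 2) = 2686 - (-25)*(-5) = 2686 - 1*125 = 2686 - 125 = 2561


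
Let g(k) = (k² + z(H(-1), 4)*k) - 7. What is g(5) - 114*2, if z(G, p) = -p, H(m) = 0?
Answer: -230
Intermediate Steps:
g(k) = -7 + k² - 4*k (g(k) = (k² + (-1*4)*k) - 7 = (k² - 4*k) - 7 = -7 + k² - 4*k)
g(5) - 114*2 = (-7 + 5² - 4*5) - 114*2 = (-7 + 25 - 20) - 228 = -2 - 228 = -230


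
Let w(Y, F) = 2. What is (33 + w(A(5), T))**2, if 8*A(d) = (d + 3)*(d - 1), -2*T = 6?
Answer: 1225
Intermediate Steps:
T = -3 (T = -1/2*6 = -3)
A(d) = (-1 + d)*(3 + d)/8 (A(d) = ((d + 3)*(d - 1))/8 = ((3 + d)*(-1 + d))/8 = ((-1 + d)*(3 + d))/8 = (-1 + d)*(3 + d)/8)
(33 + w(A(5), T))**2 = (33 + 2)**2 = 35**2 = 1225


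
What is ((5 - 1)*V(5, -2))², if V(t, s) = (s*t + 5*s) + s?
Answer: 7744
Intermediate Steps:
V(t, s) = 6*s + s*t (V(t, s) = (5*s + s*t) + s = 6*s + s*t)
((5 - 1)*V(5, -2))² = ((5 - 1)*(-2*(6 + 5)))² = (4*(-2*11))² = (4*(-22))² = (-88)² = 7744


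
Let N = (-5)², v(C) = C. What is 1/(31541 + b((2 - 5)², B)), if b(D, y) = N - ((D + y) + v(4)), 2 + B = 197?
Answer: 1/31358 ≈ 3.1890e-5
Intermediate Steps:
N = 25
B = 195 (B = -2 + 197 = 195)
b(D, y) = 21 - D - y (b(D, y) = 25 - ((D + y) + 4) = 25 - (4 + D + y) = 25 + (-4 - D - y) = 21 - D - y)
1/(31541 + b((2 - 5)², B)) = 1/(31541 + (21 - (2 - 5)² - 1*195)) = 1/(31541 + (21 - 1*(-3)² - 195)) = 1/(31541 + (21 - 1*9 - 195)) = 1/(31541 + (21 - 9 - 195)) = 1/(31541 - 183) = 1/31358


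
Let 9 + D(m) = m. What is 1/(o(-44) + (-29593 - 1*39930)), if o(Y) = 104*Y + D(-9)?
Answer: -1/74117 ≈ -1.3492e-5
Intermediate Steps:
D(m) = -9 + m
o(Y) = -18 + 104*Y (o(Y) = 104*Y + (-9 - 9) = 104*Y - 18 = -18 + 104*Y)
1/(o(-44) + (-29593 - 1*39930)) = 1/((-18 + 104*(-44)) + (-29593 - 1*39930)) = 1/((-18 - 4576) + (-29593 - 39930)) = 1/(-4594 - 69523) = 1/(-74117) = -1/74117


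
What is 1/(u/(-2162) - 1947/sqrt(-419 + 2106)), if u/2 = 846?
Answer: 77602/222754597 - 343321*sqrt(1687)/668263791 ≈ -0.020753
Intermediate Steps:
u = 1692 (u = 2*846 = 1692)
1/(u/(-2162) - 1947/sqrt(-419 + 2106)) = 1/(1692/(-2162) - 1947/sqrt(-419 + 2106)) = 1/(1692*(-1/2162) - 1947*sqrt(1687)/1687) = 1/(-18/23 - 1947*sqrt(1687)/1687)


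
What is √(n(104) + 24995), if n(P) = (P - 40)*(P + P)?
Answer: 113*√3 ≈ 195.72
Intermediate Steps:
n(P) = 2*P*(-40 + P) (n(P) = (-40 + P)*(2*P) = 2*P*(-40 + P))
√(n(104) + 24995) = √(2*104*(-40 + 104) + 24995) = √(2*104*64 + 24995) = √(13312 + 24995) = √38307 = 113*√3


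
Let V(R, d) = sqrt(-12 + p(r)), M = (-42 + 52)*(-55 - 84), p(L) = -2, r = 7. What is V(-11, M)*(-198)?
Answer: -198*I*sqrt(14) ≈ -740.85*I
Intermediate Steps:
M = -1390 (M = 10*(-139) = -1390)
V(R, d) = I*sqrt(14) (V(R, d) = sqrt(-12 - 2) = sqrt(-14) = I*sqrt(14))
V(-11, M)*(-198) = (I*sqrt(14))*(-198) = -198*I*sqrt(14)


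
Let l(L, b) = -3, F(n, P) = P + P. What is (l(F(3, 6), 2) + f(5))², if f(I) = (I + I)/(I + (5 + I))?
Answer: 49/9 ≈ 5.4444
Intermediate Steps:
F(n, P) = 2*P
f(I) = 2*I/(5 + 2*I) (f(I) = (2*I)/(5 + 2*I) = 2*I/(5 + 2*I))
(l(F(3, 6), 2) + f(5))² = (-3 + 2*5/(5 + 2*5))² = (-3 + 2*5/(5 + 10))² = (-3 + 2*5/15)² = (-3 + 2*5*(1/15))² = (-3 + ⅔)² = (-7/3)² = 49/9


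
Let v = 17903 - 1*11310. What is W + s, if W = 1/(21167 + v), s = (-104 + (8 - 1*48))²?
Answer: 575631361/27760 ≈ 20736.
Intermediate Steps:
v = 6593 (v = 17903 - 11310 = 6593)
s = 20736 (s = (-104 + (8 - 48))² = (-104 - 40)² = (-144)² = 20736)
W = 1/27760 (W = 1/(21167 + 6593) = 1/27760 ≈ 3.6023e-5)
W + s = 1/27760 + 20736 = 575631361/27760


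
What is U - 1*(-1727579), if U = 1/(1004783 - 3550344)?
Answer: 4397657726818/2545561 ≈ 1.7276e+6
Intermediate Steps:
U = -1/2545561 (U = 1/(-2545561) = -1/2545561 ≈ -3.9284e-7)
U - 1*(-1727579) = -1/2545561 - 1*(-1727579) = -1/2545561 + 1727579 = 4397657726818/2545561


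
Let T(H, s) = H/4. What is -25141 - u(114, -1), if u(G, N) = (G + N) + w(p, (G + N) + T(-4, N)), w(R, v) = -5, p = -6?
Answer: -25249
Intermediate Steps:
T(H, s) = H/4 (T(H, s) = H*(1/4) = H/4)
u(G, N) = -5 + G + N (u(G, N) = (G + N) - 5 = -5 + G + N)
-25141 - u(114, -1) = -25141 - (-5 + 114 - 1) = -25141 - 1*108 = -25141 - 108 = -25249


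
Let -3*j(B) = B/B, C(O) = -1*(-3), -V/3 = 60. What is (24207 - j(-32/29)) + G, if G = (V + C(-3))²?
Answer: 166609/3 ≈ 55536.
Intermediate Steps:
V = -180 (V = -3*60 = -180)
C(O) = 3
G = 31329 (G = (-180 + 3)² = (-177)² = 31329)
j(B) = -⅓ (j(B) = -B/(3*B) = -⅓*1 = -⅓)
(24207 - j(-32/29)) + G = (24207 - 1*(-⅓)) + 31329 = (24207 + ⅓) + 31329 = 72622/3 + 31329 = 166609/3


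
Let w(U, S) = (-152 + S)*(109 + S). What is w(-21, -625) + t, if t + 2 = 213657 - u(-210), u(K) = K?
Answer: 614797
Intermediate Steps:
t = 213865 (t = -2 + (213657 - 1*(-210)) = -2 + (213657 + 210) = -2 + 213867 = 213865)
w(-21, -625) + t = (-16568 + (-625)² - 43*(-625)) + 213865 = (-16568 + 390625 + 26875) + 213865 = 400932 + 213865 = 614797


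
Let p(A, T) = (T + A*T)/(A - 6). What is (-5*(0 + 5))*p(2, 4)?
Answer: 75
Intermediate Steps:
p(A, T) = (T + A*T)/(-6 + A)
(-5*(0 + 5))*p(2, 4) = (-5*(0 + 5))*(4*(1 + 2)/(-6 + 2)) = (-5*5)*(4*3/(-4)) = -100*(-1)*3/4 = -25*(-3) = 75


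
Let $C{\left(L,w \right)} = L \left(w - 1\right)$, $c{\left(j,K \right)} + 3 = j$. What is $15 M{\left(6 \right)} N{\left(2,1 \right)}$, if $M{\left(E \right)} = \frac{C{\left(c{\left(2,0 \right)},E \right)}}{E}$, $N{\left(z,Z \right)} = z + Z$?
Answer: $- \frac{75}{2} \approx -37.5$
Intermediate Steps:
$c{\left(j,K \right)} = -3 + j$
$C{\left(L,w \right)} = L \left(-1 + w\right)$
$N{\left(z,Z \right)} = Z + z$
$M{\left(E \right)} = \frac{1 - E}{E}$ ($M{\left(E \right)} = \frac{\left(-3 + 2\right) \left(-1 + E\right)}{E} = \frac{\left(-1\right) \left(-1 + E\right)}{E} = \frac{1 - E}{E}$)
$15 M{\left(6 \right)} N{\left(2,1 \right)} = 15 \frac{1 - 6}{6} \left(1 + 2\right) = 15 \frac{1 - 6}{6} \cdot 3 = 15 \cdot \frac{1}{6} \left(-5\right) 3 = 15 \left(- \frac{5}{6}\right) 3 = \left(- \frac{25}{2}\right) 3 = - \frac{75}{2}$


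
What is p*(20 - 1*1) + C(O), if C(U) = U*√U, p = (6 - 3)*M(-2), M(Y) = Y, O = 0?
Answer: -114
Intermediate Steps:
p = -6 (p = (6 - 3)*(-2) = 3*(-2) = -6)
C(U) = U^(3/2)
p*(20 - 1*1) + C(O) = -6*(20 - 1*1) + 0^(3/2) = -6*(20 - 1) + 0 = -6*19 + 0 = -114 + 0 = -114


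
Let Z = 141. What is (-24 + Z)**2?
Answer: 13689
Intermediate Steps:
(-24 + Z)**2 = (-24 + 141)**2 = 117**2 = 13689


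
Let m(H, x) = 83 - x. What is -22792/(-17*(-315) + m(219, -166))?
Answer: -5698/1401 ≈ -4.0671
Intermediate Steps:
-22792/(-17*(-315) + m(219, -166)) = -22792/(-17*(-315) + (83 - 1*(-166))) = -22792/(5355 + (83 + 166)) = -22792/(5355 + 249) = -22792/5604 = -22792*1/5604 = -5698/1401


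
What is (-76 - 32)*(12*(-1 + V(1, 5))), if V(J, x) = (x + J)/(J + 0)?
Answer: -6480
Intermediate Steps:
V(J, x) = (J + x)/J
(-76 - 32)*(12*(-1 + V(1, 5))) = (-76 - 32)*(12*(-1 + (1 + 5)/1)) = -1296*(-1 + 1*6) = -1296*(-1 + 6) = -1296*5 = -108*60 = -6480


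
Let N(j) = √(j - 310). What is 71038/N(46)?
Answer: -3229*I*√66/6 ≈ -4372.1*I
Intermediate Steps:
N(j) = √(-310 + j)
71038/N(46) = 71038/(√(-310 + 46)) = 71038/(√(-264)) = 71038/((2*I*√66)) = 71038*(-I*√66/132) = -3229*I*√66/6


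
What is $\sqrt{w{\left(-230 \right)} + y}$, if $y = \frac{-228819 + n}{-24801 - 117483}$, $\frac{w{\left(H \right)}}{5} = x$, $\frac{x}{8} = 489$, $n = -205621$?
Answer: $\frac{\sqrt{24753053928270}}{35571} \approx 139.87$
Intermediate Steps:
$x = 3912$ ($x = 8 \cdot 489 = 3912$)
$w{\left(H \right)} = 19560$ ($w{\left(H \right)} = 5 \cdot 3912 = 19560$)
$y = \frac{108610}{35571}$ ($y = \frac{-228819 - 205621}{-24801 - 117483} = - \frac{434440}{-142284} = \left(-434440\right) \left(- \frac{1}{142284}\right) = \frac{108610}{35571} \approx 3.0533$)
$\sqrt{w{\left(-230 \right)} + y} = \sqrt{19560 + \frac{108610}{35571}} = \sqrt{\frac{695877370}{35571}} = \frac{\sqrt{24753053928270}}{35571}$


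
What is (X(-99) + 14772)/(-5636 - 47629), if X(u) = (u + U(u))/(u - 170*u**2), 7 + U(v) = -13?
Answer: -24614125787/88753818285 ≈ -0.27733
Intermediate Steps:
U(v) = -20 (U(v) = -7 - 13 = -20)
X(u) = (-20 + u)/(u - 170*u**2) (X(u) = (u - 20)/(u - 170*u**2) = (-20 + u)/(u - 170*u**2))
(X(-99) + 14772)/(-5636 - 47629) = ((20 - 1*(-99))/((-99)*(-1 + 170*(-99))) + 14772)/(-5636 - 47629) = (-(20 + 99)/(99*(-1 - 16830)) + 14772)/(-53265) = (-1/99*119/(-16831) + 14772)*(-1/53265) = (-1/99*(-1/16831)*119 + 14772)*(-1/53265) = (119/1666269 + 14772)*(-1/53265) = (24614125787/1666269)*(-1/53265) = -24614125787/88753818285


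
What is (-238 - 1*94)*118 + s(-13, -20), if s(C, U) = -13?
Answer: -39189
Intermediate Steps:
(-238 - 1*94)*118 + s(-13, -20) = (-238 - 1*94)*118 - 13 = (-238 - 94)*118 - 13 = -332*118 - 13 = -39176 - 13 = -39189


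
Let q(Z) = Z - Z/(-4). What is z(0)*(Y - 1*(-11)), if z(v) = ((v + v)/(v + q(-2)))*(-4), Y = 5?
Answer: 0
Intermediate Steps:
q(Z) = 5*Z/4 (q(Z) = Z - Z*(-1)/4 = Z - (-1)*Z/4 = Z + Z/4 = 5*Z/4)
z(v) = -8*v/(-5/2 + v) (z(v) = ((v + v)/(v + (5/4)*(-2)))*(-4) = ((2*v)/(v - 5/2))*(-4) = ((2*v)/(-5/2 + v))*(-4) = (2*v/(-5/2 + v))*(-4) = -8*v/(-5/2 + v))
z(0)*(Y - 1*(-11)) = (-16*0/(-5 + 2*0))*(5 - 1*(-11)) = (-16*0/(-5 + 0))*(5 + 11) = -16*0/(-5)*16 = -16*0*(-1/5)*16 = 0*16 = 0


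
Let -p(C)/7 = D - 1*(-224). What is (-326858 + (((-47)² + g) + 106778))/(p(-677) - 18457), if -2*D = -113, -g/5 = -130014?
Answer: -864398/40841 ≈ -21.165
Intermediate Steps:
g = 650070 (g = -5*(-130014) = 650070)
D = 113/2 (D = -½*(-113) = 113/2 ≈ 56.500)
p(C) = -3927/2 (p(C) = -7*(113/2 - 1*(-224)) = -7*(113/2 + 224) = -7*561/2 = -3927/2)
(-326858 + (((-47)² + g) + 106778))/(p(-677) - 18457) = (-326858 + (((-47)² + 650070) + 106778))/(-3927/2 - 18457) = (-326858 + ((2209 + 650070) + 106778))/(-40841/2) = (-326858 + (652279 + 106778))*(-2/40841) = (-326858 + 759057)*(-2/40841) = 432199*(-2/40841) = -864398/40841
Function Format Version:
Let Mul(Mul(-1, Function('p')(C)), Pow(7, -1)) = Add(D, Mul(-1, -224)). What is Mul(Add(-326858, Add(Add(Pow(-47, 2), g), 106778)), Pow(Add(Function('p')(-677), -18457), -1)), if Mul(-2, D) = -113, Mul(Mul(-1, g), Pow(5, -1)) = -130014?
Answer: Rational(-864398, 40841) ≈ -21.165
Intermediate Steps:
g = 650070 (g = Mul(-5, -130014) = 650070)
D = Rational(113, 2) (D = Mul(Rational(-1, 2), -113) = Rational(113, 2) ≈ 56.500)
Function('p')(C) = Rational(-3927, 2) (Function('p')(C) = Mul(-7, Add(Rational(113, 2), Mul(-1, -224))) = Mul(-7, Add(Rational(113, 2), 224)) = Mul(-7, Rational(561, 2)) = Rational(-3927, 2))
Mul(Add(-326858, Add(Add(Pow(-47, 2), g), 106778)), Pow(Add(Function('p')(-677), -18457), -1)) = Mul(Add(-326858, Add(Add(Pow(-47, 2), 650070), 106778)), Pow(Add(Rational(-3927, 2), -18457), -1)) = Mul(Add(-326858, Add(Add(2209, 650070), 106778)), Pow(Rational(-40841, 2), -1)) = Mul(Add(-326858, Add(652279, 106778)), Rational(-2, 40841)) = Mul(Add(-326858, 759057), Rational(-2, 40841)) = Mul(432199, Rational(-2, 40841)) = Rational(-864398, 40841)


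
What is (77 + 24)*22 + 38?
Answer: 2260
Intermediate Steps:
(77 + 24)*22 + 38 = 101*22 + 38 = 2222 + 38 = 2260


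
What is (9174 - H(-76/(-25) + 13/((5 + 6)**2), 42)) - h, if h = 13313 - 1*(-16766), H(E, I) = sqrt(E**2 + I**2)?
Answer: -20905 - sqrt(16232351941)/3025 ≈ -20947.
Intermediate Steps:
h = 30079 (h = 13313 + 16766 = 30079)
(9174 - H(-76/(-25) + 13/((5 + 6)**2), 42)) - h = (9174 - sqrt((-76/(-25) + 13/((5 + 6)**2))**2 + 42**2)) - 1*30079 = (9174 - sqrt((-76*(-1/25) + 13/(11**2))**2 + 1764)) - 30079 = (9174 - sqrt((76/25 + 13/121)**2 + 1764)) - 30079 = (9174 - sqrt((9521/3025)**2 + 1764)) - 30079 = (9174 - sqrt(90649441/9150625 + 1764)) - 30079 = (9174 - sqrt(16232351941/9150625)) - 30079 = (9174 - sqrt(16232351941)/3025) - 30079 = -20905 - sqrt(16232351941)/3025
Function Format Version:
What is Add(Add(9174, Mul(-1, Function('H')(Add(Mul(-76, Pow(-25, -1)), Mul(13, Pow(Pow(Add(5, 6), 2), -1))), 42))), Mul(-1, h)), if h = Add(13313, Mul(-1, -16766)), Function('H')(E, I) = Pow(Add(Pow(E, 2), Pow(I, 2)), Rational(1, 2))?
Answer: Add(-20905, Mul(Rational(-1, 3025), Pow(16232351941, Rational(1, 2)))) ≈ -20947.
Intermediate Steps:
h = 30079 (h = Add(13313, 16766) = 30079)
Add(Add(9174, Mul(-1, Function('H')(Add(Mul(-76, Pow(-25, -1)), Mul(13, Pow(Pow(Add(5, 6), 2), -1))), 42))), Mul(-1, h)) = Add(Add(9174, Mul(-1, Pow(Add(Pow(Add(Mul(-76, Pow(-25, -1)), Mul(13, Pow(Pow(Add(5, 6), 2), -1))), 2), Pow(42, 2)), Rational(1, 2)))), Mul(-1, 30079)) = Add(Add(9174, Mul(-1, Pow(Add(Pow(Add(Mul(-76, Rational(-1, 25)), Mul(13, Pow(Pow(11, 2), -1))), 2), 1764), Rational(1, 2)))), -30079) = Add(Add(9174, Mul(-1, Pow(Add(Pow(Add(Rational(76, 25), Mul(13, Pow(121, -1))), 2), 1764), Rational(1, 2)))), -30079) = Add(Add(9174, Mul(-1, Pow(Add(Pow(Add(Rational(76, 25), Mul(13, Rational(1, 121))), 2), 1764), Rational(1, 2)))), -30079) = Add(Add(9174, Mul(-1, Pow(Add(Pow(Add(Rational(76, 25), Rational(13, 121)), 2), 1764), Rational(1, 2)))), -30079) = Add(Add(9174, Mul(-1, Pow(Add(Pow(Rational(9521, 3025), 2), 1764), Rational(1, 2)))), -30079) = Add(Add(9174, Mul(-1, Pow(Add(Rational(90649441, 9150625), 1764), Rational(1, 2)))), -30079) = Add(Add(9174, Mul(-1, Pow(Rational(16232351941, 9150625), Rational(1, 2)))), -30079) = Add(Add(9174, Mul(-1, Mul(Rational(1, 3025), Pow(16232351941, Rational(1, 2))))), -30079) = Add(Add(9174, Mul(Rational(-1, 3025), Pow(16232351941, Rational(1, 2)))), -30079) = Add(-20905, Mul(Rational(-1, 3025), Pow(16232351941, Rational(1, 2))))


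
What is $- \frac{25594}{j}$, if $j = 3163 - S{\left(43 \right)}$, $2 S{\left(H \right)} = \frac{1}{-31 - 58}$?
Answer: $- \frac{4555732}{563015} \approx -8.0917$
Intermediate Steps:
$S{\left(H \right)} = - \frac{1}{178}$ ($S{\left(H \right)} = \frac{1}{2 \left(-31 - 58\right)} = \frac{1}{2 \left(-89\right)} = \frac{1}{2} \left(- \frac{1}{89}\right) = - \frac{1}{178}$)
$j = \frac{563015}{178}$ ($j = 3163 - - \frac{1}{178} = 3163 + \frac{1}{178} = \frac{563015}{178} \approx 3163.0$)
$- \frac{25594}{j} = - \frac{25594}{\frac{563015}{178}} = \left(-25594\right) \frac{178}{563015} = - \frac{4555732}{563015}$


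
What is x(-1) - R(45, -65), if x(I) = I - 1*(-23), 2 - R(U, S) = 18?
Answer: 38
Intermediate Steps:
R(U, S) = -16 (R(U, S) = 2 - 1*18 = 2 - 18 = -16)
x(I) = 23 + I (x(I) = I + 23 = 23 + I)
x(-1) - R(45, -65) = (23 - 1) - 1*(-16) = 22 + 16 = 38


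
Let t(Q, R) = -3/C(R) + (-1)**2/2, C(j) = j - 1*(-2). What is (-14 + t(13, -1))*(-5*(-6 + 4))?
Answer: -165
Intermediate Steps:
C(j) = 2 + j (C(j) = j + 2 = 2 + j)
t(Q, R) = 1/2 - 3/(2 + R) (t(Q, R) = -3/(2 + R) + (-1)**2/2 = -3/(2 + R) + 1*(1/2) = -3/(2 + R) + 1/2 = 1/2 - 3/(2 + R))
(-14 + t(13, -1))*(-5*(-6 + 4)) = (-14 + (-4 - 1)/(2*(2 - 1)))*(-5*(-6 + 4)) = (-14 + (1/2)*(-5)/1)*(-5*(-2)) = (-14 + (1/2)*1*(-5))*10 = (-14 - 5/2)*10 = -33/2*10 = -165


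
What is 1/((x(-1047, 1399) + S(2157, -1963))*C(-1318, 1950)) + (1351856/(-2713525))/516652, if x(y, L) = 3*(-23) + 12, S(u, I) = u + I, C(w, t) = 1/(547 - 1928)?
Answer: -484022634144143/48016723051775 ≈ -10.080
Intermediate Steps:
C(w, t) = -1/1381 (C(w, t) = 1/(-1381) = -1/1381)
S(u, I) = I + u
x(y, L) = -57 (x(y, L) = -69 + 12 = -57)
1/((x(-1047, 1399) + S(2157, -1963))*C(-1318, 1950)) + (1351856/(-2713525))/516652 = 1/((-57 + (-1963 + 2157))*(-1/1381)) + (1351856/(-2713525))/516652 = -1381/(-57 + 194) + (1351856*(-1/2713525))*(1/516652) = -1381/137 - 1351856/2713525*1/516652 = (1/137)*(-1381) - 337964/350487029575 = -1381/137 - 337964/350487029575 = -484022634144143/48016723051775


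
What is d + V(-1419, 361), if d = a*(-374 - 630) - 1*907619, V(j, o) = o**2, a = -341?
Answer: -434934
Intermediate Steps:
d = -565255 (d = -341*(-374 - 630) - 1*907619 = -341*(-1004) - 907619 = 342364 - 907619 = -565255)
d + V(-1419, 361) = -565255 + 361**2 = -565255 + 130321 = -434934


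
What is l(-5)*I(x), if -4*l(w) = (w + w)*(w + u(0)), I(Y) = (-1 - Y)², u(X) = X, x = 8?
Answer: -2025/2 ≈ -1012.5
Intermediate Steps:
l(w) = -w²/2 (l(w) = -(w + w)*(w + 0)/4 = -2*w*w/4 = -w²/2)
l(-5)*I(x) = (-½*(-5)²)*(1 + 8)² = -½*25*9² = -25/2*81 = -2025/2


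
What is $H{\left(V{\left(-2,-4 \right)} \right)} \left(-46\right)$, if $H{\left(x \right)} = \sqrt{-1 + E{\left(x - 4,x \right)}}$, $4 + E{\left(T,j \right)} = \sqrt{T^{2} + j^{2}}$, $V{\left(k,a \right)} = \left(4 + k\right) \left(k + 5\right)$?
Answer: $- 46 \sqrt{-5 + 2 \sqrt{10}} \approx -52.941$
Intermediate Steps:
$V{\left(k,a \right)} = \left(4 + k\right) \left(5 + k\right)$
$E{\left(T,j \right)} = -4 + \sqrt{T^{2} + j^{2}}$
$H{\left(x \right)} = \sqrt{-5 + \sqrt{x^{2} + \left(-4 + x\right)^{2}}}$ ($H{\left(x \right)} = \sqrt{-1 + \left(-4 + \sqrt{\left(x - 4\right)^{2} + x^{2}}\right)} = \sqrt{-1 + \left(-4 + \sqrt{\left(-4 + x\right)^{2} + x^{2}}\right)} = \sqrt{-1 + \left(-4 + \sqrt{x^{2} + \left(-4 + x\right)^{2}}\right)} = \sqrt{-5 + \sqrt{x^{2} + \left(-4 + x\right)^{2}}}$)
$H{\left(V{\left(-2,-4 \right)} \right)} \left(-46\right) = \sqrt{-5 + \sqrt{\left(20 + \left(-2\right)^{2} + 9 \left(-2\right)\right)^{2} + \left(-4 + \left(20 + \left(-2\right)^{2} + 9 \left(-2\right)\right)\right)^{2}}} \left(-46\right) = \sqrt{-5 + \sqrt{\left(20 + 4 - 18\right)^{2} + \left(-4 + \left(20 + 4 - 18\right)\right)^{2}}} \left(-46\right) = \sqrt{-5 + \sqrt{6^{2} + \left(-4 + 6\right)^{2}}} \left(-46\right) = \sqrt{-5 + \sqrt{36 + 2^{2}}} \left(-46\right) = \sqrt{-5 + \sqrt{36 + 4}} \left(-46\right) = \sqrt{-5 + \sqrt{40}} \left(-46\right) = \sqrt{-5 + 2 \sqrt{10}} \left(-46\right) = - 46 \sqrt{-5 + 2 \sqrt{10}}$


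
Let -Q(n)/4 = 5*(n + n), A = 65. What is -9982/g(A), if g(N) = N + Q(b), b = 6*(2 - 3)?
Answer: -9982/305 ≈ -32.728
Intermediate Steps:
b = -6 (b = 6*(-1) = -6)
Q(n) = -40*n (Q(n) = -20*(n + n) = -20*2*n = -40*n)
g(N) = 240 + N (g(N) = N - 40*(-6) = N + 240 = 240 + N)
-9982/g(A) = -9982/(240 + 65) = -9982/305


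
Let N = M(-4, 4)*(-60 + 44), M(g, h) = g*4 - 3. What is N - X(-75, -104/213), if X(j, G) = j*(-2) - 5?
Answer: 159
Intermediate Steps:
M(g, h) = -3 + 4*g (M(g, h) = 4*g - 3 = -3 + 4*g)
N = 304 (N = (-3 + 4*(-4))*(-60 + 44) = (-3 - 16)*(-16) = -19*(-16) = 304)
X(j, G) = -5 - 2*j (X(j, G) = -2*j - 5 = -5 - 2*j)
N - X(-75, -104/213) = 304 - (-5 - 2*(-75)) = 304 - (-5 + 150) = 304 - 1*145 = 304 - 145 = 159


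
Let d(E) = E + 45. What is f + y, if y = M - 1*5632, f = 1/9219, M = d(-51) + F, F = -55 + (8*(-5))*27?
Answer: -62440286/9219 ≈ -6773.0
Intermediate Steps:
d(E) = 45 + E
F = -1135 (F = -55 - 40*27 = -55 - 1080 = -1135)
M = -1141 (M = (45 - 51) - 1135 = -6 - 1135 = -1141)
f = 1/9219 ≈ 0.00010847
y = -6773 (y = -1141 - 1*5632 = -1141 - 5632 = -6773)
f + y = 1/9219 - 6773 = -62440286/9219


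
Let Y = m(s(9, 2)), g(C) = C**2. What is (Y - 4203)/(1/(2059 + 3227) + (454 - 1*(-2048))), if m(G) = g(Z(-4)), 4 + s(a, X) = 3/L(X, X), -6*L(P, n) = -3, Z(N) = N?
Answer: -22132482/13225573 ≈ -1.6735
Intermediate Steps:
L(P, n) = 1/2 (L(P, n) = -1/6*(-3) = 1/2)
s(a, X) = 2 (s(a, X) = -4 + 3/(1/2) = -4 + 3*2 = -4 + 6 = 2)
m(G) = 16 (m(G) = (-4)**2 = 16)
Y = 16
(Y - 4203)/(1/(2059 + 3227) + (454 - 1*(-2048))) = (16 - 4203)/(1/(2059 + 3227) + (454 - 1*(-2048))) = -4187/(1/5286 + (454 + 2048)) = -4187/(1/5286 + 2502) = -4187/13225573/5286 = -4187*5286/13225573 = -22132482/13225573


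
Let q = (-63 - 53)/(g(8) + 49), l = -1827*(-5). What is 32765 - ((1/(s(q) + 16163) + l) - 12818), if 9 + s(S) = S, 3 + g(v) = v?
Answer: 15894972773/436100 ≈ 36448.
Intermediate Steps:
g(v) = -3 + v
l = 9135
q = -58/27 (q = (-63 - 53)/((-3 + 8) + 49) = -116/(5 + 49) = -116/54 = -116*1/54 = -58/27 ≈ -2.1481)
s(S) = -9 + S
32765 - ((1/(s(q) + 16163) + l) - 12818) = 32765 - ((1/((-9 - 58/27) + 16163) + 9135) - 12818) = 32765 - ((1/(-301/27 + 16163) + 9135) - 12818) = 32765 - ((1/(436100/27) + 9135) - 12818) = 32765 - ((27/436100 + 9135) - 12818) = 32765 - (3983773527/436100 - 12818) = 32765 - 1*(-1606156273/436100) = 32765 + 1606156273/436100 = 15894972773/436100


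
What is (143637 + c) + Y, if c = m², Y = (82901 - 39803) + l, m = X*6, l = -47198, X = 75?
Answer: 342037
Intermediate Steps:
m = 450 (m = 75*6 = 450)
Y = -4100 (Y = (82901 - 39803) - 47198 = 43098 - 47198 = -4100)
c = 202500 (c = 450² = 202500)
(143637 + c) + Y = (143637 + 202500) - 4100 = 346137 - 4100 = 342037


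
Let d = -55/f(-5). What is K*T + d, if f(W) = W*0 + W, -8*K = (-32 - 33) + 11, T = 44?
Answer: 308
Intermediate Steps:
K = 27/4 (K = -((-32 - 33) + 11)/8 = -(-65 + 11)/8 = -⅛*(-54) = 27/4 ≈ 6.7500)
f(W) = W (f(W) = 0 + W = W)
d = 11 (d = -55/(-5) = -55*(-⅕) = 11)
K*T + d = (27/4)*44 + 11 = 297 + 11 = 308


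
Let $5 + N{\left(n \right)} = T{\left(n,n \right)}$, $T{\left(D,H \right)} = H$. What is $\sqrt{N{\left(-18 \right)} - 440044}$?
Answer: $383 i \sqrt{3} \approx 663.38 i$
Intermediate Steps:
$N{\left(n \right)} = -5 + n$
$\sqrt{N{\left(-18 \right)} - 440044} = \sqrt{\left(-5 - 18\right) - 440044} = \sqrt{-23 - 440044} = \sqrt{-440067} = 383 i \sqrt{3}$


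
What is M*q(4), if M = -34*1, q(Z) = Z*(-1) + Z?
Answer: 0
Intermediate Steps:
q(Z) = 0 (q(Z) = -Z + Z = 0)
M = -34
M*q(4) = -34*0 = 0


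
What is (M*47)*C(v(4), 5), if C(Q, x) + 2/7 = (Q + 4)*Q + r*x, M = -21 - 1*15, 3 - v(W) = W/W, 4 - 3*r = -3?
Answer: -276924/7 ≈ -39561.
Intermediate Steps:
r = 7/3 (r = 4/3 - ⅓*(-3) = 4/3 + 1 = 7/3 ≈ 2.3333)
v(W) = 2 (v(W) = 3 - W/W = 3 - 1*1 = 3 - 1 = 2)
M = -36 (M = -21 - 15 = -36)
C(Q, x) = -2/7 + 7*x/3 + Q*(4 + Q) (C(Q, x) = -2/7 + ((Q + 4)*Q + 7*x/3) = -2/7 + ((4 + Q)*Q + 7*x/3) = -2/7 + (Q*(4 + Q) + 7*x/3) = -2/7 + (7*x/3 + Q*(4 + Q)) = -2/7 + 7*x/3 + Q*(4 + Q))
(M*47)*C(v(4), 5) = (-36*47)*(-2/7 + 2² + 4*2 + (7/3)*5) = -1692*(-2/7 + 4 + 8 + 35/3) = -1692*491/21 = -276924/7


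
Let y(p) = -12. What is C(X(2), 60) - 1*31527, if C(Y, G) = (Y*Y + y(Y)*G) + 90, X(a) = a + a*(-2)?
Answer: -32153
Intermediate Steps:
X(a) = -a (X(a) = a - 2*a = -a)
C(Y, G) = 90 + Y**2 - 12*G (C(Y, G) = (Y*Y - 12*G) + 90 = (Y**2 - 12*G) + 90 = 90 + Y**2 - 12*G)
C(X(2), 60) - 1*31527 = (90 + (-1*2)**2 - 12*60) - 1*31527 = (90 + (-2)**2 - 720) - 31527 = (90 + 4 - 720) - 31527 = -626 - 31527 = -32153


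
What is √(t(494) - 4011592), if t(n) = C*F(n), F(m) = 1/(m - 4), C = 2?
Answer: I*√4914200195/35 ≈ 2002.9*I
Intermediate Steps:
F(m) = 1/(-4 + m)
t(n) = 2/(-4 + n)
√(t(494) - 4011592) = √(2/(-4 + 494) - 4011592) = √(2/490 - 4011592) = √(2*(1/490) - 4011592) = √(1/245 - 4011592) = √(-982840039/245) = I*√4914200195/35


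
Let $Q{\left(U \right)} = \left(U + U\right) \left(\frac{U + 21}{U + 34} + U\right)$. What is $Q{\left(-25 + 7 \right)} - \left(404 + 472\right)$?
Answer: $- \frac{939}{4} \approx -234.75$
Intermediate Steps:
$Q{\left(U \right)} = 2 U \left(U + \frac{21 + U}{34 + U}\right)$ ($Q{\left(U \right)} = 2 U \left(\frac{21 + U}{34 + U} + U\right) = 2 U \left(U + \frac{21 + U}{34 + U}\right)$)
$Q{\left(-25 + 7 \right)} - \left(404 + 472\right) = \frac{2 \left(-25 + 7\right) \left(21 + \left(-25 + 7\right)^{2} + 35 \left(-25 + 7\right)\right)}{34 + \left(-25 + 7\right)} - \left(404 + 472\right) = 2 \left(-18\right) \frac{1}{34 - 18} \left(21 + \left(-18\right)^{2} + 35 \left(-18\right)\right) - 876 = 2 \left(-18\right) \frac{1}{16} \left(21 + 324 - 630\right) - 876 = 2 \left(-18\right) \frac{1}{16} \left(-285\right) - 876 = \frac{2565}{4} - 876 = - \frac{939}{4}$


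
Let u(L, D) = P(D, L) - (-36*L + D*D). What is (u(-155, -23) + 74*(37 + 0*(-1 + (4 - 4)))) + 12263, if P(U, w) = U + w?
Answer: 8714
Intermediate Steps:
u(L, D) = D - D**2 + 37*L (u(L, D) = (D + L) - (-36*L + D*D) = (D + L) - (-36*L + D**2) = (D + L) - (D**2 - 36*L) = (D + L) + (-D**2 + 36*L) = D - D**2 + 37*L)
(u(-155, -23) + 74*(37 + 0*(-1 + (4 - 4)))) + 12263 = ((-23 - 1*(-23)**2 + 37*(-155)) + 74*(37 + 0*(-1 + (4 - 4)))) + 12263 = ((-23 - 1*529 - 5735) + 74*(37 + 0*(-1 + 0))) + 12263 = ((-23 - 529 - 5735) + 74*(37 + 0*(-1))) + 12263 = (-6287 + 74*(37 + 0)) + 12263 = (-6287 + 74*37) + 12263 = (-6287 + 2738) + 12263 = -3549 + 12263 = 8714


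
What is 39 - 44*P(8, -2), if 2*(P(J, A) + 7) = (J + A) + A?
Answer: 259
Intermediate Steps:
P(J, A) = -7 + A + J/2 (P(J, A) = -7 + ((J + A) + A)/2 = -7 + ((A + J) + A)/2 = -7 + (J + 2*A)/2 = -7 + (A + J/2) = -7 + A + J/2)
39 - 44*P(8, -2) = 39 - 44*(-7 - 2 + (½)*8) = 39 - 44*(-7 - 2 + 4) = 39 - 44*(-5) = 39 + 220 = 259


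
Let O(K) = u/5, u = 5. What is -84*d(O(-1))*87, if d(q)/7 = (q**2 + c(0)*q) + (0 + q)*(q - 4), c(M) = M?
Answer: 102312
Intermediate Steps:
O(K) = 1 (O(K) = 5/5 = 5*(1/5) = 1)
d(q) = 7*q**2 + 7*q*(-4 + q) (d(q) = 7*((q**2 + 0*q) + (0 + q)*(q - 4)) = 7*((q**2 + 0) + q*(-4 + q)) = 7*(q**2 + q*(-4 + q)) = 7*q**2 + 7*q*(-4 + q))
-84*d(O(-1))*87 = -1176*(-2 + 1)*87 = -1176*(-1)*87 = -84*(-14)*87 = 1176*87 = 102312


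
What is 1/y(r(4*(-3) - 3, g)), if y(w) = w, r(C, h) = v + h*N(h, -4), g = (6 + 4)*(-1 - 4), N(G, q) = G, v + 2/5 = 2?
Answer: 5/12508 ≈ 0.00039974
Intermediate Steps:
v = 8/5 (v = -⅖ + 2 = 8/5 ≈ 1.6000)
g = -50 (g = 10*(-5) = -50)
r(C, h) = 8/5 + h² (r(C, h) = 8/5 + h*h = 8/5 + h²)
1/y(r(4*(-3) - 3, g)) = 1/(8/5 + (-50)²) = 1/(8/5 + 2500) = 1/(12508/5) = 5/12508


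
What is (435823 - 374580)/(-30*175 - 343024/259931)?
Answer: -15918954233/1364980774 ≈ -11.662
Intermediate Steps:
(435823 - 374580)/(-30*175 - 343024/259931) = 61243/(-5250 - 343024*1/259931) = 61243/(-5250 - 343024/259931) = 61243/(-1364980774/259931) = 61243*(-259931/1364980774) = -15918954233/1364980774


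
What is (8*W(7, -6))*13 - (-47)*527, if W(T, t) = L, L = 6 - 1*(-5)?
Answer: 25913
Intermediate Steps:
L = 11 (L = 6 + 5 = 11)
W(T, t) = 11
(8*W(7, -6))*13 - (-47)*527 = (8*11)*13 - (-47)*527 = 88*13 - 1*(-24769) = 1144 + 24769 = 25913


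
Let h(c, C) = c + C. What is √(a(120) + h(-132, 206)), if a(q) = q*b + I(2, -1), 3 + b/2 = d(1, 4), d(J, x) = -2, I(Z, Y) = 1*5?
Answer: I*√1121 ≈ 33.481*I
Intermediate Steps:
I(Z, Y) = 5
b = -10 (b = -6 + 2*(-2) = -6 - 4 = -10)
h(c, C) = C + c
a(q) = 5 - 10*q (a(q) = q*(-10) + 5 = -10*q + 5 = 5 - 10*q)
√(a(120) + h(-132, 206)) = √((5 - 10*120) + (206 - 132)) = √((5 - 1200) + 74) = √(-1195 + 74) = √(-1121) = I*√1121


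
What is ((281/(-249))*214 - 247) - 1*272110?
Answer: -67877027/249 ≈ -2.7260e+5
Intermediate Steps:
((281/(-249))*214 - 247) - 1*272110 = ((281*(-1/249))*214 - 247) - 272110 = (-281/249*214 - 247) - 272110 = (-60134/249 - 247) - 272110 = -121637/249 - 272110 = -67877027/249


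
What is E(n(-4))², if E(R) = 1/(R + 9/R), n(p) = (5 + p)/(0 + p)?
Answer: 16/21025 ≈ 0.00076100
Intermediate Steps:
n(p) = (5 + p)/p
E(n(-4))² = (((5 - 4)/(-4))/(9 + ((5 - 4)/(-4))²))² = ((-¼*1)/(9 + (-¼*1)²))² = (-1/(4*(9 + (-¼)²)))² = (-1/(4*(9 + 1/16)))² = (-1/(4*145/16))² = (-¼*16/145)² = (-4/145)² = 16/21025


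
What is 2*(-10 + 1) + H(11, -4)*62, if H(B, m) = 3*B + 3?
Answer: 2214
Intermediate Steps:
H(B, m) = 3 + 3*B
2*(-10 + 1) + H(11, -4)*62 = 2*(-10 + 1) + (3 + 3*11)*62 = 2*(-9) + (3 + 33)*62 = -18 + 36*62 = -18 + 2232 = 2214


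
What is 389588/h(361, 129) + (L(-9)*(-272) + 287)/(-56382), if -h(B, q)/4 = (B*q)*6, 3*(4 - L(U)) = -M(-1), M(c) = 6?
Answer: -426302152/1312826679 ≈ -0.32472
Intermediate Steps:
L(U) = 6 (L(U) = 4 - (-1)*6/3 = 4 - ⅓*(-6) = 4 + 2 = 6)
h(B, q) = -24*B*q (h(B, q) = -4*B*q*6 = -24*B*q)
389588/h(361, 129) + (L(-9)*(-272) + 287)/(-56382) = 389588/((-24*361*129)) + (6*(-272) + 287)/(-56382) = 389588/(-1117656) + (-1632 + 287)*(-1/56382) = 389588*(-1/1117656) - 1345*(-1/56382) = -97397/279414 + 1345/56382 = -426302152/1312826679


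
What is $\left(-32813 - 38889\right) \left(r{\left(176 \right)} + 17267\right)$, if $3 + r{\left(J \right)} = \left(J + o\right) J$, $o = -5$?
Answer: $-3395806720$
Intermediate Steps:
$r{\left(J \right)} = -3 + J \left(-5 + J\right)$ ($r{\left(J \right)} = -3 + \left(J - 5\right) J = -3 + \left(-5 + J\right) J = -3 + J \left(-5 + J\right)$)
$\left(-32813 - 38889\right) \left(r{\left(176 \right)} + 17267\right) = \left(-32813 - 38889\right) \left(\left(-3 + 176^{2} - 880\right) + 17267\right) = - 71702 \left(\left(-3 + 30976 - 880\right) + 17267\right) = - 71702 \left(30093 + 17267\right) = \left(-71702\right) 47360 = -3395806720$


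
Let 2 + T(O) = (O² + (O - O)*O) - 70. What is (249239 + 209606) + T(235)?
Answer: 513998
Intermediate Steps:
T(O) = -72 + O² (T(O) = -2 + ((O² + (O - O)*O) - 70) = -2 + ((O² + 0*O) - 70) = -2 + ((O² + 0) - 70) = -2 + (O² - 70) = -2 + (-70 + O²) = -72 + O²)
(249239 + 209606) + T(235) = (249239 + 209606) + (-72 + 235²) = 458845 + (-72 + 55225) = 458845 + 55153 = 513998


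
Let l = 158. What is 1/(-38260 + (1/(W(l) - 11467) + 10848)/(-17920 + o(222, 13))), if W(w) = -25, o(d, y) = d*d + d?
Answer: -362986312/13887731631905 ≈ -2.6137e-5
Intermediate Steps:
o(d, y) = d + d² (o(d, y) = d² + d = d + d²)
1/(-38260 + (1/(W(l) - 11467) + 10848)/(-17920 + o(222, 13))) = 1/(-38260 + (1/(-25 - 11467) + 10848)/(-17920 + 222*(1 + 222))) = 1/(-38260 + (1/(-11492) + 10848)/(-17920 + 222*223)) = 1/(-38260 + (-1/11492 + 10848)/(-17920 + 49506)) = 1/(-38260 + (124665215/11492)/31586) = 1/(-38260 + (124665215/11492)*(1/31586)) = 1/(-38260 + 124665215/362986312) = 1/(-13887731631905/362986312) = -362986312/13887731631905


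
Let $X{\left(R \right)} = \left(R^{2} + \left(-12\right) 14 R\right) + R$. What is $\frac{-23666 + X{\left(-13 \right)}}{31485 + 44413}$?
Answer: $- \frac{10663}{37949} \approx -0.28098$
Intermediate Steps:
$X{\left(R \right)} = R^{2} - 167 R$ ($X{\left(R \right)} = \left(R^{2} - 168 R\right) + R = R^{2} - 167 R$)
$\frac{-23666 + X{\left(-13 \right)}}{31485 + 44413} = \frac{-23666 - 13 \left(-167 - 13\right)}{31485 + 44413} = \frac{-23666 - -2340}{75898} = \left(-23666 + 2340\right) \frac{1}{75898} = \left(-21326\right) \frac{1}{75898} = - \frac{10663}{37949}$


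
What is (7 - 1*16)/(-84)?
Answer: 3/28 ≈ 0.10714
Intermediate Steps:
(7 - 1*16)/(-84) = -(7 - 16)/84 = -1/84*(-9) = 3/28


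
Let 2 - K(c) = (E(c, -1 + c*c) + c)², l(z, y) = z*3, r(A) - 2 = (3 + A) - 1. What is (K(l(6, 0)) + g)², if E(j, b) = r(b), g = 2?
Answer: 14165998441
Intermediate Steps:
r(A) = 4 + A (r(A) = 2 + ((3 + A) - 1) = 2 + (2 + A) = 4 + A)
E(j, b) = 4 + b
l(z, y) = 3*z
K(c) = 2 - (3 + c + c²)² (K(c) = 2 - ((4 + (-1 + c*c)) + c)² = 2 - ((4 + (-1 + c²)) + c)² = 2 - ((3 + c²) + c)² = 2 - (3 + c + c²)²)
(K(l(6, 0)) + g)² = ((2 - (3 + 3*6 + (3*6)²)²) + 2)² = ((2 - (3 + 18 + 18²)²) + 2)² = ((2 - (3 + 18 + 324)²) + 2)² = ((2 - 1*345²) + 2)² = ((2 - 1*119025) + 2)² = ((2 - 119025) + 2)² = (-119023 + 2)² = (-119021)² = 14165998441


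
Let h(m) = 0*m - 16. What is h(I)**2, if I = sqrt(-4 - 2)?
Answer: 256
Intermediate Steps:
I = I*sqrt(6) (I = sqrt(-6) = I*sqrt(6) ≈ 2.4495*I)
h(m) = -16 (h(m) = 0 - 16 = -16)
h(I)**2 = (-16)**2 = 256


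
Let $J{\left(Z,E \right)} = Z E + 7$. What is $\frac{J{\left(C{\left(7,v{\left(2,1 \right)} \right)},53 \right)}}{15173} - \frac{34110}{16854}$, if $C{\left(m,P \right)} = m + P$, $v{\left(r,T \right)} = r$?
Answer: $- \frac{84898949}{42620957} \approx -1.992$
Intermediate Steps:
$C{\left(m,P \right)} = P + m$
$J{\left(Z,E \right)} = 7 + E Z$ ($J{\left(Z,E \right)} = E Z + 7 = 7 + E Z$)
$\frac{J{\left(C{\left(7,v{\left(2,1 \right)} \right)},53 \right)}}{15173} - \frac{34110}{16854} = \frac{7 + 53 \left(2 + 7\right)}{15173} - \frac{34110}{16854} = \left(7 + 53 \cdot 9\right) \frac{1}{15173} - \frac{5685}{2809} = \left(7 + 477\right) \frac{1}{15173} - \frac{5685}{2809} = 484 \cdot \frac{1}{15173} - \frac{5685}{2809} = \frac{484}{15173} - \frac{5685}{2809} = - \frac{84898949}{42620957}$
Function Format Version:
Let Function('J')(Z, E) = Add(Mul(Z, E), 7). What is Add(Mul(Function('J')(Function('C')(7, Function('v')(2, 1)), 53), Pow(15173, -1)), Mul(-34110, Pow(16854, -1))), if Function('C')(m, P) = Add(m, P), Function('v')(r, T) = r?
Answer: Rational(-84898949, 42620957) ≈ -1.9920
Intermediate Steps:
Function('C')(m, P) = Add(P, m)
Function('J')(Z, E) = Add(7, Mul(E, Z)) (Function('J')(Z, E) = Add(Mul(E, Z), 7) = Add(7, Mul(E, Z)))
Add(Mul(Function('J')(Function('C')(7, Function('v')(2, 1)), 53), Pow(15173, -1)), Mul(-34110, Pow(16854, -1))) = Add(Mul(Add(7, Mul(53, Add(2, 7))), Pow(15173, -1)), Mul(-34110, Pow(16854, -1))) = Add(Mul(Add(7, Mul(53, 9)), Rational(1, 15173)), Mul(-34110, Rational(1, 16854))) = Add(Mul(Add(7, 477), Rational(1, 15173)), Rational(-5685, 2809)) = Add(Mul(484, Rational(1, 15173)), Rational(-5685, 2809)) = Add(Rational(484, 15173), Rational(-5685, 2809)) = Rational(-84898949, 42620957)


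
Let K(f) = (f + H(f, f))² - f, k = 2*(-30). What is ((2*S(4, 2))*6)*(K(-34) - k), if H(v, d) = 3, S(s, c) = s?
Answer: 50640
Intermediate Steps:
k = -60
K(f) = (3 + f)² - f (K(f) = (f + 3)² - f = (3 + f)² - f)
((2*S(4, 2))*6)*(K(-34) - k) = ((2*4)*6)*(((3 - 34)² - 1*(-34)) - 1*(-60)) = (8*6)*(((-31)² + 34) + 60) = 48*((961 + 34) + 60) = 48*(995 + 60) = 48*1055 = 50640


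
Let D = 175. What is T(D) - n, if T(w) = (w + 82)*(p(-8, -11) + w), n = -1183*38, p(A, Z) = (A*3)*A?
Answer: 139273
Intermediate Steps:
p(A, Z) = 3*A² (p(A, Z) = (3*A)*A = 3*A²)
n = -44954
T(w) = (82 + w)*(192 + w) (T(w) = (w + 82)*(3*(-8)² + w) = (82 + w)*(3*64 + w) = (82 + w)*(192 + w))
T(D) - n = (15744 + 175² + 274*175) - 1*(-44954) = (15744 + 30625 + 47950) + 44954 = 94319 + 44954 = 139273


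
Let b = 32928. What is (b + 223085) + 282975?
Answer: 538988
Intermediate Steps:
(b + 223085) + 282975 = (32928 + 223085) + 282975 = 256013 + 282975 = 538988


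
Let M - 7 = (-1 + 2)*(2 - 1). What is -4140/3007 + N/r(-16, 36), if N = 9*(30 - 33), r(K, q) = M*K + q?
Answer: -299691/276644 ≈ -1.0833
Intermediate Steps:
M = 8 (M = 7 + (-1 + 2)*(2 - 1) = 7 + 1*1 = 7 + 1 = 8)
r(K, q) = q + 8*K (r(K, q) = 8*K + q = q + 8*K)
N = -27 (N = 9*(-3) = -27)
-4140/3007 + N/r(-16, 36) = -4140/3007 - 27/(36 + 8*(-16)) = -4140*1/3007 - 27/(36 - 128) = -4140/3007 - 27/(-92) = -4140/3007 - 27*(-1/92) = -4140/3007 + 27/92 = -299691/276644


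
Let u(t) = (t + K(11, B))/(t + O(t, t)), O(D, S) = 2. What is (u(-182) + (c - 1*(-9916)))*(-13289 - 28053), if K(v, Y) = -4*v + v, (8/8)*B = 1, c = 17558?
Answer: -20445830797/18 ≈ -1.1359e+9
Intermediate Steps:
B = 1
K(v, Y) = -3*v
u(t) = (-33 + t)/(2 + t) (u(t) = (t - 3*11)/(t + 2) = (t - 33)/(2 + t) = (-33 + t)/(2 + t))
(u(-182) + (c - 1*(-9916)))*(-13289 - 28053) = ((-33 - 182)/(2 - 182) + (17558 - 1*(-9916)))*(-13289 - 28053) = (-215/(-180) + (17558 + 9916))*(-41342) = (-1/180*(-215) + 27474)*(-41342) = (43/36 + 27474)*(-41342) = (989107/36)*(-41342) = -20445830797/18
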